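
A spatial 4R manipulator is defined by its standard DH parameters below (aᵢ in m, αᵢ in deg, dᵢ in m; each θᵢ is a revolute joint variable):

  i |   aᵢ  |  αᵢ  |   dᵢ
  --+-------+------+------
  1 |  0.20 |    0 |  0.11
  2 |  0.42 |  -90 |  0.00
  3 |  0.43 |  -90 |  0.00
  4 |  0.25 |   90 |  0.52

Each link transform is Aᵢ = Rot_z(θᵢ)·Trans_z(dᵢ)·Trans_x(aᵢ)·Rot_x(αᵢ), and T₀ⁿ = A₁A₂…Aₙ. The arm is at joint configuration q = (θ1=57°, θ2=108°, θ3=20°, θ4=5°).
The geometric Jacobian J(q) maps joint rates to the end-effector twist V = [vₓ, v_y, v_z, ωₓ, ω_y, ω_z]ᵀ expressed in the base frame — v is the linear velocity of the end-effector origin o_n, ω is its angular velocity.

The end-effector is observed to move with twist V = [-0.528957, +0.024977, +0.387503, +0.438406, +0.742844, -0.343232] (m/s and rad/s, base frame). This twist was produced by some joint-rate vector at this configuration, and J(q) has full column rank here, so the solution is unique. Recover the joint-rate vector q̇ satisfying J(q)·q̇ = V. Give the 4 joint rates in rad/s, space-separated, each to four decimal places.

o_n = [-0.7357, 0.4166, -0.6109]
J₁: ẑ×o_n = [-0.4166, -0.7357, 0.0000], ω = ẑ
J2: z=[0.0000, 0.0000, 1.0000] o=[0.1089, 0.1677, 0.1100] → [-0.2489, -0.8446, 0.0000, 0.0000, 0.0000, 1.0000]
J3: z=[-0.2588, -0.9659, 0.0000] o=[-0.2968, 0.2764, 0.1100] → [0.6963, -0.1866, -0.4602, -0.2588, -0.9659, 0.0000]
J4: z=[0.3304, -0.0885, -0.9397] o=[-0.6871, 0.3810, -0.0371] → [0.0842, 0.2353, 0.0075, 0.3304, -0.0885, -0.9397]
q̇ = J⁺·V = [-0.3900, 0.6820, -0.8310, 0.6760]

-0.3900 0.6820 -0.8310 0.6760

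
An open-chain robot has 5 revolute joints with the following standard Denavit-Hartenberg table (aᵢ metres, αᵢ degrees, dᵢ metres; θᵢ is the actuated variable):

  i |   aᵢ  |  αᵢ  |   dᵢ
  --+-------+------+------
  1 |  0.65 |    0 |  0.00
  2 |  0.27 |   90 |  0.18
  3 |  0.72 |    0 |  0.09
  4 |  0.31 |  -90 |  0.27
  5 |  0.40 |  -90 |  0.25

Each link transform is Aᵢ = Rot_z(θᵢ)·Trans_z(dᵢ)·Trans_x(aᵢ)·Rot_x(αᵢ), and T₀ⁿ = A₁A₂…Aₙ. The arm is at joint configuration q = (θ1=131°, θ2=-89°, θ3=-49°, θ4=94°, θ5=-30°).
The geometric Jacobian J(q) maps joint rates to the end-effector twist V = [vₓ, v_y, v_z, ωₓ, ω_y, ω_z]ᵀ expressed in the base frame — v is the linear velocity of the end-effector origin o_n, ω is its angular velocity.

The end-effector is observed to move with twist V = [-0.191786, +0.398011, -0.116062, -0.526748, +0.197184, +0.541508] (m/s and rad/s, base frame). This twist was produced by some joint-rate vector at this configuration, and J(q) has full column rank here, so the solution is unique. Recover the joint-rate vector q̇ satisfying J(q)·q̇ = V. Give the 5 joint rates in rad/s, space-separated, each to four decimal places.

o_n = [0.7135, 0.7634, 0.2775]
J₁: ẑ×o_n = [-0.7634, 0.7135, 0.0000], ω = ẑ
J2: z=[0.0000, 0.0000, 1.0000] o=[-0.4264, 0.4906, 0.0000] → [-0.2729, 1.1400, 0.0000, 0.0000, 0.0000, 1.0000]
J3: z=[0.6691, -0.7431, 0.0000] o=[-0.2258, 0.6712, 0.1800] → [-0.0725, -0.0653, 0.7597, 0.6691, -0.7431, 0.0000]
J4: z=[0.6691, -0.7431, 0.0000] o=[0.1855, 0.9204, -0.3634] → [-0.4763, -0.4289, 0.2874, 0.6691, -0.7431, 0.0000]
J5: z=[-0.5255, -0.4731, 0.7071] o=[0.5290, 0.8664, -0.1442] → [-0.1267, 0.3521, 0.1414, -0.5255, -0.4731, 0.7071]
q̇ = J⁺·V = [0.5810, -0.2990, -0.0520, -0.4470, 0.3670]

0.5810 -0.2990 -0.0520 -0.4470 0.3670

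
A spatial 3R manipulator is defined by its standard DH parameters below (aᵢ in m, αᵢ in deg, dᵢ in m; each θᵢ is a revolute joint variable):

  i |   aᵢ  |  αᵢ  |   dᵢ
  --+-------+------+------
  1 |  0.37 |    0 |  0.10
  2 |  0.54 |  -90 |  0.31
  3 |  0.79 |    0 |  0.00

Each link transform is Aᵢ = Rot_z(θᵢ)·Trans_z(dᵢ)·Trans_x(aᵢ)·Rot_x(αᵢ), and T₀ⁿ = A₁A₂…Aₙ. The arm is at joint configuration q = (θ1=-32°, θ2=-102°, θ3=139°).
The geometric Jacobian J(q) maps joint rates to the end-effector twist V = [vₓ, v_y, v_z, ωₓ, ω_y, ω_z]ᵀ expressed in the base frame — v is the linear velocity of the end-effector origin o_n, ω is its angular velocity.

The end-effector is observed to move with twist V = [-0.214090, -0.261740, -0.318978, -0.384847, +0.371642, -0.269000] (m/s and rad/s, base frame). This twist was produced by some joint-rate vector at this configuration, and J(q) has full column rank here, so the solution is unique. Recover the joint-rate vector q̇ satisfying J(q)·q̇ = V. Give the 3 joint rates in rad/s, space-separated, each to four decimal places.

-0.1650 -0.1040 -0.5350

o_n = [0.3528, -0.1556, -0.1083]
J₁: ẑ×o_n = [0.1556, 0.3528, -0.0000], ω = ẑ
J2: z=[0.0000, 0.0000, 1.0000] o=[0.3138, -0.1961, 0.1000] → [-0.0404, 0.0391, 0.0000, 0.0000, 0.0000, 1.0000]
J3: z=[0.7193, -0.6947, 0.0000] o=[-0.0613, -0.5845, 0.4100] → [0.3600, 0.3728, 0.5962, 0.7193, -0.6947, 0.0000]
q̇ = J⁺·V = [-0.1650, -0.1040, -0.5350]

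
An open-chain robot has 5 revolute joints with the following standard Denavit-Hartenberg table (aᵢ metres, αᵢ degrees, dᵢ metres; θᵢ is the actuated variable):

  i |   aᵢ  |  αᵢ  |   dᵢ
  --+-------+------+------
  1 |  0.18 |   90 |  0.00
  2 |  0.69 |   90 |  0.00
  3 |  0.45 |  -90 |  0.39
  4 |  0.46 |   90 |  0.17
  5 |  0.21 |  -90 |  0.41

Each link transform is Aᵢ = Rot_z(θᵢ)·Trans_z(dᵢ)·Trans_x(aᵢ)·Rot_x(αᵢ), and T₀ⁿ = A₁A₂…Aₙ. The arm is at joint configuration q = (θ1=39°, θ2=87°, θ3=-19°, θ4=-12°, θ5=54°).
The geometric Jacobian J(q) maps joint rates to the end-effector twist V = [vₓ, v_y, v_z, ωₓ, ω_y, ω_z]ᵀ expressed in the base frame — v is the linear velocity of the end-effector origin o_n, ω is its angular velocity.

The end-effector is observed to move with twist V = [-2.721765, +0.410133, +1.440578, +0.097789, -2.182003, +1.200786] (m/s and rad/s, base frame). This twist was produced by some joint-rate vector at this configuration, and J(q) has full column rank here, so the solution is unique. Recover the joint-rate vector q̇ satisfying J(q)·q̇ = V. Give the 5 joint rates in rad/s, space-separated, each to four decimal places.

0.7450 0.8880 -0.9280 0.9480 -0.4000

o_n = [0.9271, 0.7291, 1.6351]
J₁: ẑ×o_n = [-0.7291, 0.9271, 0.0000], ω = ẑ
J2: z=[0.6293, -0.7771, 0.0000] o=[0.1399, 0.1133, 0.0000] → [-1.2707, -1.0290, 0.9993, 0.6293, -0.7771, 0.0000]
J3: z=[0.7761, 0.6285, -0.0523] o=[0.1680, 0.1360, 0.6891] → [0.6256, -0.7739, -0.0168, 0.7761, 0.6285, -0.0523]
J4: z=[0.6083, -0.7241, 0.3251] o=[0.3957, 0.5090, 1.0935] → [-0.4637, -0.1567, 0.5186, 0.6083, -0.7241, 0.3251]
J5: z=[0.7937, 0.5556, -0.2475] o=[0.4985, 0.5738, 1.5687] → [0.0753, -0.1588, -0.1149, 0.7937, 0.5556, -0.2475]
q̇ = J⁺·V = [0.7450, 0.8880, -0.9280, 0.9480, -0.4000]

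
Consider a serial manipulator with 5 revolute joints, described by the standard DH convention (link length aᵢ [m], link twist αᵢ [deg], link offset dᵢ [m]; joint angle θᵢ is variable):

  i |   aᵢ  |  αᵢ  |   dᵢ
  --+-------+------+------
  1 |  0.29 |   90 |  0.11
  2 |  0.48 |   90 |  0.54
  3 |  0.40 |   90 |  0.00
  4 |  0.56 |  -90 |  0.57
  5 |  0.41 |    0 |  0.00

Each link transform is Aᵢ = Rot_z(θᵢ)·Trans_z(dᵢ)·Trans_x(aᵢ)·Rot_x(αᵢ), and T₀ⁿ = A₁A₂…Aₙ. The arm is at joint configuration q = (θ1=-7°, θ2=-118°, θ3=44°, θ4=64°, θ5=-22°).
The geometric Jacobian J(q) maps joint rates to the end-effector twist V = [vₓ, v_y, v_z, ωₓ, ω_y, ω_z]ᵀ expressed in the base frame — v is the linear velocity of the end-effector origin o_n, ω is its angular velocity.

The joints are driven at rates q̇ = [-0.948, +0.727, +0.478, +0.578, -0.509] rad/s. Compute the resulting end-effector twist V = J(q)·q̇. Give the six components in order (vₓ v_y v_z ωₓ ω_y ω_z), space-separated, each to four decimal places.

0.2735 1.0872 -0.7666 -0.6405 -0.5551 -1.4734

o_n = [-1.2539, -0.4341, -0.8767]
J₁: ẑ×o_n = [0.4341, -1.2539, 0.0000], ω = ẑ
J2: z=[-0.1219, -0.9925, 0.0000] o=[0.2878, -0.0353, 0.1100] → [0.9794, -0.1203, -1.4817, -0.1219, -0.9925, 0.0000]
J3: z=[-0.8764, 0.1076, 0.4695] o=[-0.0016, -0.5439, -0.3138] → [-0.1121, -1.0812, 0.0385, -0.8764, 0.1076, 0.4695]
J4: z=[-0.2360, 0.7537, -0.6133] o=[-0.1696, -0.8032, -0.5679] → [-0.0064, 0.5922, 0.7302, -0.2360, 0.7537, -0.6133]
J5: z=[-0.0068, 0.6299, 0.7767] o=[-0.8483, -0.4786, -0.8371] → [-0.0595, -0.3153, 0.2552, -0.0068, 0.6299, 0.7767]
V = J·q̇ = [0.2735, 1.0872, -0.7666, -0.6405, -0.5551, -1.4734]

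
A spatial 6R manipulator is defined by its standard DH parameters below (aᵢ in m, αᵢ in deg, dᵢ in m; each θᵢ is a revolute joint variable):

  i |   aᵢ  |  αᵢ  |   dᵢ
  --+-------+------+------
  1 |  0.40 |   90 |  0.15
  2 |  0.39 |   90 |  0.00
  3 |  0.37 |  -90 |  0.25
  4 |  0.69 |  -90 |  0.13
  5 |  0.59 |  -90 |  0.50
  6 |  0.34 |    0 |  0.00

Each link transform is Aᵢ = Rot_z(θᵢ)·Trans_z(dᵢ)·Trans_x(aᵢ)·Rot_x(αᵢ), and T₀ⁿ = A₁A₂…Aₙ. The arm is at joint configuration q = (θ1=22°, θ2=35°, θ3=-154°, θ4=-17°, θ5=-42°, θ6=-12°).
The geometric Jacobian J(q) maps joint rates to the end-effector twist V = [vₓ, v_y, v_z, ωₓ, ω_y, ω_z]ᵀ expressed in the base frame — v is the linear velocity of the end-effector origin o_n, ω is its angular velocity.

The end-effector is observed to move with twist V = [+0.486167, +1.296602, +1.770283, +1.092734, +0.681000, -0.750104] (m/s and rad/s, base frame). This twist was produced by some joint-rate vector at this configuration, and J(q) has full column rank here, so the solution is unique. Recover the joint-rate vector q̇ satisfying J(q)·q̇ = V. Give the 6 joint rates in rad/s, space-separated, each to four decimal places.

o_n = [-0.8478, 1.2577, -0.4805]
J₁: ẑ×o_n = [-1.2577, -0.8478, 0.0000], ω = ẑ
J2: z=[0.3746, -0.9272, 0.0000] o=[0.3709, 0.1498, 0.1500] → [0.5846, 0.2362, -0.7149, 0.3746, -0.9272, 0.0000]
J3: z=[0.5318, 0.2149, -0.8192] o=[0.6671, 0.2695, 0.3737] → [0.6259, 1.6952, 0.8510, 0.5318, 0.2149, -0.8192]
J4: z=[-0.0037, 0.9679, 0.2514] o=[0.4867, 0.3716, -0.0218] → [-0.6667, -0.3373, 1.2883, -0.0037, 0.9679, 0.2514]
J5: z=[-0.7562, -0.1673, 0.6326] o=[0.0347, 0.6269, -0.4946] → [-0.4014, -0.5477, -0.6246, -0.7562, -0.1673, 0.6326]
J6: z=[-0.4351, -0.5936, -0.6770] o=[-0.6318, 1.0077, -0.4002] → [0.2169, 0.1113, -0.2370, -0.4351, -0.5936, -0.6770]
q̇ = J⁺·V = [-0.1180, 0.5700, 0.5940, 0.9430, -0.6990, -0.0880]

-0.1180 0.5700 0.5940 0.9430 -0.6990 -0.0880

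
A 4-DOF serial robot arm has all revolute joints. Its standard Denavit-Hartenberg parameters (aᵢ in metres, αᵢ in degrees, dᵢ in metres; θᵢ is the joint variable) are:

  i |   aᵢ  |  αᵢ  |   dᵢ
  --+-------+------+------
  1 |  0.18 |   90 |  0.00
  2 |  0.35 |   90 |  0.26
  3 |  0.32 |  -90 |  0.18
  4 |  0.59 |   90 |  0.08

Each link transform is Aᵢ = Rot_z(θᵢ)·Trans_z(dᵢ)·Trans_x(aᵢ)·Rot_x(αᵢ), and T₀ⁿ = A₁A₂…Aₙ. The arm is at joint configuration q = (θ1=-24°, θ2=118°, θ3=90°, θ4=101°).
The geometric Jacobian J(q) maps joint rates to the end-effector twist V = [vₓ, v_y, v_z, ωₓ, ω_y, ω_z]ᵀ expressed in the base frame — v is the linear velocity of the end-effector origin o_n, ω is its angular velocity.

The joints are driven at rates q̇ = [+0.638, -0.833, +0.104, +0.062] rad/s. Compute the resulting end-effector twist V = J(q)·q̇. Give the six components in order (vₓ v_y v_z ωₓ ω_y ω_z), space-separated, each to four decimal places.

o_n = [-0.4634, -0.3053, 0.0510]
J₁: ẑ×o_n = [0.3053, -0.4634, 0.0000], ω = ẑ
J2: z=[-0.4067, -0.9135, 0.0000] o=[0.1644, -0.0732, 0.0000] → [-0.0466, 0.0207, -0.4792, -0.4067, -0.9135, 0.0000]
J3: z=[0.8066, -0.3591, 0.4695] o=[-0.0914, -0.2439, 0.3090] → [0.1215, 0.0335, -0.1831, 0.8066, -0.3591, 0.4695]
J4: z=[0.4289, -0.1910, -0.8829] o=[-0.0764, -0.6009, 0.3935] → [0.3264, 0.4887, 0.0529, 0.4289, -0.1910, -0.8829]
V = J·q̇ = [0.2665, -0.2792, 0.3834, 0.4493, 0.7118, 0.6321]

0.2665 -0.2792 0.3834 0.4493 0.7118 0.6321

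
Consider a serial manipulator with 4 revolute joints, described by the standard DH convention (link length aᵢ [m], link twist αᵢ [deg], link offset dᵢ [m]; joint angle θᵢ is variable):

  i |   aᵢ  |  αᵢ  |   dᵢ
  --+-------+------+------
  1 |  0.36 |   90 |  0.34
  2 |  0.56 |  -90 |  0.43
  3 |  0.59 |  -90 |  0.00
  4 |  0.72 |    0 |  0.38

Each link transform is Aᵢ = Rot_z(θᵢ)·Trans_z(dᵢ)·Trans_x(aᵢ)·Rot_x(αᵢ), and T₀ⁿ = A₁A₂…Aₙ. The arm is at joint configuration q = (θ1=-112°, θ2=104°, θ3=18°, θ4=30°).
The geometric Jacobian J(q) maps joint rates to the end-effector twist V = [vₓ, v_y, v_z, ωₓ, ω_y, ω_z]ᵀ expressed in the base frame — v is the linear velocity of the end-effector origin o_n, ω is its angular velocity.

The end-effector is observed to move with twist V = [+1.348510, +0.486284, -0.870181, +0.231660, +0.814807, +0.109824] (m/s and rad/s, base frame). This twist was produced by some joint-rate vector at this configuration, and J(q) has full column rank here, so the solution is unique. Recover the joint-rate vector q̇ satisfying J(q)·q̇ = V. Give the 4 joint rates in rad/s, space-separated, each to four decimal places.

o_n = [0.1631, -0.4143, 1.9764]
J₁: ẑ×o_n = [0.4143, 0.1631, -0.0000], ω = ẑ
J2: z=[-0.9272, 0.3746, 0.0000] o=[-0.1349, -0.3338, 0.3400] → [0.6130, 1.5172, -0.0370, -0.9272, 0.3746, 0.0000]
J3: z=[0.3635, 0.8996, -0.2419] o=[-0.4828, -0.0471, 0.8834] → [0.8945, -0.5535, -0.7145, 0.3635, 0.8996, -0.2419]
J4: z=[0.8538, -0.4256, -0.2998] o=[-0.2629, 0.0105, 1.4278] → [-0.3608, -0.5961, -0.1814, 0.8538, -0.4256, -0.2998]
q̇ = J⁺·V = [0.6090, 0.9540, 0.9380, 0.9080]

0.6090 0.9540 0.9380 0.9080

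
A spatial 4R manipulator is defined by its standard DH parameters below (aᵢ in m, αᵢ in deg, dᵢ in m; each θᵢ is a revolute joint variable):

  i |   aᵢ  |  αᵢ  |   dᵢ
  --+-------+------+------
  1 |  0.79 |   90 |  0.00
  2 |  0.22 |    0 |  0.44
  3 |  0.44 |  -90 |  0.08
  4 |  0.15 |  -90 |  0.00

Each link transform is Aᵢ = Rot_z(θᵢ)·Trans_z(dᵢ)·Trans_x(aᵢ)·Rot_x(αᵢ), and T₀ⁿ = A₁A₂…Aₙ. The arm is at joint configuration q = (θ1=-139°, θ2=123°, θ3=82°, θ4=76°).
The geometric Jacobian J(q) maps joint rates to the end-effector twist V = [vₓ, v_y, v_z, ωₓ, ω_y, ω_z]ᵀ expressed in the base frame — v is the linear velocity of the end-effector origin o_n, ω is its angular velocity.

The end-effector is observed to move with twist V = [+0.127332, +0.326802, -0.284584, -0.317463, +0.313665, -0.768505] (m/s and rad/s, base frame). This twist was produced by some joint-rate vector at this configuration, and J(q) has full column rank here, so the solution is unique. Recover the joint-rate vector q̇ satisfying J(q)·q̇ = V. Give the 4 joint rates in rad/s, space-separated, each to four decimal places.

-0.6960 0.8130 -0.3680 0.0800

o_n = [-0.4257, 0.1261, -0.0168]
J₁: ẑ×o_n = [-0.1261, -0.4257, 0.0000], ω = ẑ
J2: z=[-0.6561, 0.7547, 0.0000] o=[-0.5962, -0.5183, 0.0000] → [-0.0127, -0.0110, -0.5515, -0.6561, 0.7547, 0.0000]
J3: z=[-0.6561, 0.7547, 0.0000] o=[-0.7945, -0.1076, 0.1845] → [-0.1519, -0.1321, -0.4317, -0.6561, 0.7547, 0.0000]
J4: z=[-0.3190, -0.2773, -0.9063] o=[-0.5460, 0.2144, -0.0014] → [-0.0757, -0.1139, 0.0615, -0.3190, -0.2773, -0.9063]
q̇ = J⁺·V = [-0.6960, 0.8130, -0.3680, 0.0800]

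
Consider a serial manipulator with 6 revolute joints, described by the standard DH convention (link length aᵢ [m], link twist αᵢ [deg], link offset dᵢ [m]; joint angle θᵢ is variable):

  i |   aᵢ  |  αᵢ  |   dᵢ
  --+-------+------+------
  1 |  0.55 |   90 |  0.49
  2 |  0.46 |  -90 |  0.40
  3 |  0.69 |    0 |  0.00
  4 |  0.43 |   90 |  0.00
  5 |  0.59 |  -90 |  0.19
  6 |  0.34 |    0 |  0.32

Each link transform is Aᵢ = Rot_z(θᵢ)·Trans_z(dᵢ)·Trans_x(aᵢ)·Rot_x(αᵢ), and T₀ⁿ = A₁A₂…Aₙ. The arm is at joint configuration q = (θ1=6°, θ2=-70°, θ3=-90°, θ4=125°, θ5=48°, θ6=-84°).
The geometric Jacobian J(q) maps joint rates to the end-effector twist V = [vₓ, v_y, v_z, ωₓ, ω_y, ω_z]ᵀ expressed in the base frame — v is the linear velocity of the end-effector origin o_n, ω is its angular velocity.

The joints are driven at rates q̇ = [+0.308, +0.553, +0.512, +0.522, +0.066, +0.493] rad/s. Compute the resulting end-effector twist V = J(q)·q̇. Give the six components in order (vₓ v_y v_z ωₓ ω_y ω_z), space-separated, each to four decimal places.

o_n = [1.7338, -0.9965, -0.4648]
J₁: ẑ×o_n = [0.9965, 1.7338, -0.0000], ω = ẑ
J2: z=[0.1045, -0.9945, 0.0000] o=[0.5470, 0.0575, 0.4900] → [0.9496, 0.0998, 1.0701, 0.1045, -0.9945, 0.0000]
J3: z=[0.9345, 0.0982, 0.3420] o=[0.7453, -0.3239, 0.0577] → [0.1787, 0.8264, -0.7257, 0.9345, 0.0982, 0.3420]
J4: z=[0.9345, 0.0982, 0.3420] o=[0.8174, -1.0101, 0.0577] → [-0.0560, 0.8018, -0.0773, 0.9345, 0.0982, 0.3420]
J5: z=[0.2807, -0.7942, -0.5390] o=[0.9114, -0.7522, -0.2733] → [0.0205, -0.3894, 0.5845, 0.2807, -0.7942, -0.5390]
J6: z=[0.4628, -0.3800, 0.8009] o=[1.4608, -0.6233, -0.5296] → [0.2743, 0.1886, -0.0691, 0.4628, -0.3800, 0.8009]
V = J·q̇ = [1.0310, 1.4981, 0.1843, 1.2708, -0.6881, 1.0209]

1.0310 1.4981 0.1843 1.2708 -0.6881 1.0209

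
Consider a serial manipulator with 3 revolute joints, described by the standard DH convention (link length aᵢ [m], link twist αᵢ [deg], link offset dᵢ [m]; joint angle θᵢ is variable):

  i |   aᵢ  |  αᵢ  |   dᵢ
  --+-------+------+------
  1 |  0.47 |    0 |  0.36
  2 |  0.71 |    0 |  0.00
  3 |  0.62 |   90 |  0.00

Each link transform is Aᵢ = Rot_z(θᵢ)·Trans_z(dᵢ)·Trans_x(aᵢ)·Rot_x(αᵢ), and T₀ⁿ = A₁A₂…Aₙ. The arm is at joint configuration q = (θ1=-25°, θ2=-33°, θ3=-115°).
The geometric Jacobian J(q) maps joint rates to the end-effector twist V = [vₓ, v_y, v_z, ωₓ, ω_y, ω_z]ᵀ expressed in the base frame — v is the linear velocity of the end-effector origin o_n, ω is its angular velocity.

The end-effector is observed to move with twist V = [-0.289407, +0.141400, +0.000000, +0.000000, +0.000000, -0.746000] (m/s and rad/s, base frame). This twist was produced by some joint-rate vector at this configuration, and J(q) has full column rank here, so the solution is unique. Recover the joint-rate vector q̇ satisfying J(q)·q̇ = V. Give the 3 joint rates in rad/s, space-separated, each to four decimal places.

-0.5700 0.3710 -0.5470

o_n = [0.1868, -0.8763, 0.3600]
J₁: ẑ×o_n = [0.8763, 0.1868, -0.0000], ω = ẑ
J2: z=[0.0000, 0.0000, 1.0000] o=[0.4260, -0.1986, 0.3600] → [0.6777, -0.2391, 0.0000, 0.0000, 0.0000, 1.0000]
J3: z=[0.0000, 0.0000, 1.0000] o=[0.8022, -0.8007, 0.3600] → [0.0756, -0.6154, 0.0000, 0.0000, 0.0000, 1.0000]
q̇ = J⁺·V = [-0.5700, 0.3710, -0.5470]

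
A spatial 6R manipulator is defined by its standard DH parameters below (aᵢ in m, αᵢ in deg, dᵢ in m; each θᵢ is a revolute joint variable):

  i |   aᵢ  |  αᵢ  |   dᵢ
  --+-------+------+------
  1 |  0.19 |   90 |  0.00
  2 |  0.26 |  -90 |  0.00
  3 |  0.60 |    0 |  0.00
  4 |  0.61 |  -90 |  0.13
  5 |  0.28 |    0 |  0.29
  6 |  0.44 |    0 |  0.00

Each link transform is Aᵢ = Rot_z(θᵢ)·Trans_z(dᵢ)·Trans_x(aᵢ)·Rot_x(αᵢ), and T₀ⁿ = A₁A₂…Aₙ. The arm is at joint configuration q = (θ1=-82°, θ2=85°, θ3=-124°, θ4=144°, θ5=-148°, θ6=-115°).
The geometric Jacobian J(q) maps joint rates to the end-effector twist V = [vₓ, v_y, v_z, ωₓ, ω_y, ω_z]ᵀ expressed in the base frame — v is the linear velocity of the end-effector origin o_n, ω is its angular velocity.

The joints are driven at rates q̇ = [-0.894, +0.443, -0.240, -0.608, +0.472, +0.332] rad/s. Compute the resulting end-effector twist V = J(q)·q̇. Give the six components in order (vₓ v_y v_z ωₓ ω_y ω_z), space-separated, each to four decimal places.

o_n = [-0.0648, -0.3713, 0.1107]
J₁: ẑ×o_n = [0.3713, -0.0648, 0.0000], ω = ẑ
J2: z=[-0.9903, -0.1392, 0.0000] o=[0.0264, -0.1882, 0.0000] → [-0.0154, 0.1096, 0.1686, -0.9903, -0.1392, 0.0000]
J3: z=[-0.1386, 0.9865, 0.0872] o=[0.0296, -0.2106, 0.2590] → [-0.1323, -0.0288, 0.1154, -0.1386, 0.9865, 0.0872]
J4: z=[-0.1386, 0.9865, 0.0872] o=[-0.4671, -0.2509, -0.0752] → [0.1939, 0.0608, -0.3801, -0.1386, 0.9865, 0.0872]
J5: z=[0.9264, 0.1603, -0.3407] o=[-0.2715, -0.1431, 0.5071] → [-0.1413, 0.2968, -0.2446, 0.9264, 0.1603, -0.3407]
J6: z=[0.9264, 0.1603, -0.3407] o=[-0.1066, 0.0578, 0.1990] → [-0.1603, 0.0675, -0.4041, 0.9264, 0.1603, -0.3407]
V = J·q̇ = [-0.5448, 0.2389, 0.0285, 0.4237, -0.7693, -1.2418]

-0.5448 0.2389 0.0285 0.4237 -0.7693 -1.2418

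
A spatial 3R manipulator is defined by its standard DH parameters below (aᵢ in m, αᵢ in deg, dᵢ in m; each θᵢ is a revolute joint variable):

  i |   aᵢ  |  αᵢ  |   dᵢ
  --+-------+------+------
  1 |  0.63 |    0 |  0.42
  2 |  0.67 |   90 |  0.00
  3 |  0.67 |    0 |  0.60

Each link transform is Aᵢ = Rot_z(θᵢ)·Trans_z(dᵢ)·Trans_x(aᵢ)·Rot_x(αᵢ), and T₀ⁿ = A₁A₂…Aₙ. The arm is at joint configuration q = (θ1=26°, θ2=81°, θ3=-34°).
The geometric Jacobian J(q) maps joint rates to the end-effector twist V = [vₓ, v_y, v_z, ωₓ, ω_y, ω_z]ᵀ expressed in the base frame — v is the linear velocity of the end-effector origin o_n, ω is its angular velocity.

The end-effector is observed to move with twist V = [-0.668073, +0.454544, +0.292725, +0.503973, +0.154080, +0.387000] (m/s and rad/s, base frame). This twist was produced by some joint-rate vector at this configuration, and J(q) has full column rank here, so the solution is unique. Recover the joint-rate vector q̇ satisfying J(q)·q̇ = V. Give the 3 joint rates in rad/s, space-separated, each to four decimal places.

o_n = [0.7817, 1.6235, 0.0453]
J₁: ẑ×o_n = [-1.6235, 0.7817, 0.0000], ω = ẑ
J2: z=[0.0000, 0.0000, 1.0000] o=[0.5662, 0.2762, 0.4200] → [-1.3473, 0.2155, 0.0000, 0.0000, 0.0000, 1.0000]
J3: z=[0.9563, 0.2924, 0.0000] o=[0.3704, 0.9169, 0.4200] → [-0.1095, 0.3583, 0.5555, 0.9563, 0.2924, 0.0000]
q̇ = J⁺·V = [0.3220, 0.0650, 0.5270]

0.3220 0.0650 0.5270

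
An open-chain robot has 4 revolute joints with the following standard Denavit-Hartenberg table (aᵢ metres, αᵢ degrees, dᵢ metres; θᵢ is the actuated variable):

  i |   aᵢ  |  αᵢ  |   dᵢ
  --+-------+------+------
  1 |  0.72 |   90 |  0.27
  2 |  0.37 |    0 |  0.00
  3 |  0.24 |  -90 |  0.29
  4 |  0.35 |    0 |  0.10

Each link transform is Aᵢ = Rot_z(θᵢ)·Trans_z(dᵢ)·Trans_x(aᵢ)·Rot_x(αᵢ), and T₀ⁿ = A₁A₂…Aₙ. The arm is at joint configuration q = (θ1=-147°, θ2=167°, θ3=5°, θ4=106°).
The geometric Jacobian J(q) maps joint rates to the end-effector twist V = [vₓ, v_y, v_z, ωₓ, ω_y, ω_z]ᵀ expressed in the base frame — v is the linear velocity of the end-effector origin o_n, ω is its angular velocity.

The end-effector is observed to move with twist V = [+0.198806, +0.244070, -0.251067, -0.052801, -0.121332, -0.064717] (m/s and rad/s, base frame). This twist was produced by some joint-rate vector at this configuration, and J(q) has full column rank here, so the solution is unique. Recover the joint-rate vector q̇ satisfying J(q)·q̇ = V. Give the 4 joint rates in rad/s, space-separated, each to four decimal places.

-0.8500 0.8310 -0.9040 -0.7930

o_n = [-0.1453, -0.1497, 0.2742]
J₁: ẑ×o_n = [0.1497, -0.1453, 0.0000], ω = ẑ
J2: z=[-0.5446, 0.8387, 0.0000] o=[-0.6038, -0.3921, 0.2700] → [0.0035, 0.0023, -0.5166, -0.5446, 0.8387, 0.0000]
J3: z=[-0.5446, 0.8387, 0.0000] o=[-0.3015, -0.1958, 0.3532] → [-0.0663, -0.0431, -0.1560, -0.5446, 0.8387, 0.0000]
J4: z=[0.1167, 0.0758, -0.9903] o=[-0.2601, 0.1769, 0.3866] → [-0.3320, -0.1005, -0.0468, 0.1167, 0.0758, -0.9903]
q̇ = J⁺·V = [-0.8500, 0.8310, -0.9040, -0.7930]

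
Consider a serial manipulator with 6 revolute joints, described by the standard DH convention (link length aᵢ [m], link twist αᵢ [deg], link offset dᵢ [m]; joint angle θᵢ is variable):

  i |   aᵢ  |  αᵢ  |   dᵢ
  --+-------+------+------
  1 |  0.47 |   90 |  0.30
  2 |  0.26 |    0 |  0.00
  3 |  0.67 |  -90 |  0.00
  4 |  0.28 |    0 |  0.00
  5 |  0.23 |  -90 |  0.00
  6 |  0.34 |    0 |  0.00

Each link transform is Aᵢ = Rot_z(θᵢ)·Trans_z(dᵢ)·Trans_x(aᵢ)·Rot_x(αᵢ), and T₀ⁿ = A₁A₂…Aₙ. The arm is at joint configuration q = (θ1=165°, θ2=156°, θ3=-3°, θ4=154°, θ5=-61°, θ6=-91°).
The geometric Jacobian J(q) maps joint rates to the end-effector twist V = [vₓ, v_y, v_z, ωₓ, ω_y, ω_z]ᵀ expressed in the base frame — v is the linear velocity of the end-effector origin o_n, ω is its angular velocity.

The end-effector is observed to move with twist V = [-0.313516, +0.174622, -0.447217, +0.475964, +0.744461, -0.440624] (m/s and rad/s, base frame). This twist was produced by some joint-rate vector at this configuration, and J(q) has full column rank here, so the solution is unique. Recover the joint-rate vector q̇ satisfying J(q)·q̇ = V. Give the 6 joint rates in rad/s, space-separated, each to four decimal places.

o_n = [0.1848, -0.4082, 0.2875]
J₁: ẑ×o_n = [0.4082, 0.1848, -0.0000], ω = ẑ
J2: z=[0.2588, 0.9659, 0.0000] o=[-0.4540, 0.1216, 0.3000] → [-0.0121, 0.0032, -0.7541, 0.2588, 0.9659, 0.0000]
J3: z=[0.2588, 0.9659, 0.0000] o=[-0.2246, 0.0602, 0.4058] → [-0.1143, 0.0306, -0.5166, 0.2588, 0.9659, 0.0000]
J4: z=[0.4385, -0.1175, -0.8910] o=[0.3521, -0.0943, 0.7099] → [-0.2300, 0.3343, -0.1573, 0.4385, -0.1175, -0.8910]
J5: z=[0.4385, -0.1175, -0.8910] o=[0.1037, -0.1549, 0.5957] → [-0.1895, 0.0629, -0.1016, 0.4385, -0.1175, -0.8910]
J6: z=[-0.8459, 0.2808, -0.4534] o=[0.0339, -0.3739, 0.5902] → [-0.1006, -0.3245, -0.0134, -0.8459, 0.2808, -0.4534]
q̇ = J⁺·V = [-0.4510, -0.1340, 0.9890, 0.5240, -0.4120, -0.2430]

-0.4510 -0.1340 0.9890 0.5240 -0.4120 -0.2430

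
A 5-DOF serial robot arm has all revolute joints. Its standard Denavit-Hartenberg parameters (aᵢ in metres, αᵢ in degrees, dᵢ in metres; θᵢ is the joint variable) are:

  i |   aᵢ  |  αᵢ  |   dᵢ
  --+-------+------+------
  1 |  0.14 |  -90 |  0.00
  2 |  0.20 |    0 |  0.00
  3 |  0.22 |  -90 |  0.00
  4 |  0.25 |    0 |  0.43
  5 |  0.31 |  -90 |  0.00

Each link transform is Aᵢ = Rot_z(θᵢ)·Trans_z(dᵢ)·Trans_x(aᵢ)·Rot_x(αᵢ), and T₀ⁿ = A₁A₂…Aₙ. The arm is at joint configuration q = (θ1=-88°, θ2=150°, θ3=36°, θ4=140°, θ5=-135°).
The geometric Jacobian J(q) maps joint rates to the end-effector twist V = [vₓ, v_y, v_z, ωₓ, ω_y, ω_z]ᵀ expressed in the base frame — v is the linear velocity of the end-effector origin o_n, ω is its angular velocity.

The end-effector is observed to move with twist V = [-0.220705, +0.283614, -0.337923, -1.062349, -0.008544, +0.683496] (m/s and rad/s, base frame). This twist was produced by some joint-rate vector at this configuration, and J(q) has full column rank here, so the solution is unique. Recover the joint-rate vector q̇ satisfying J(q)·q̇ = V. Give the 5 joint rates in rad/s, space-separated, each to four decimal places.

o_n = [-0.1989, 0.3170, 0.3629]
J₁: ẑ×o_n = [-0.3170, -0.1989, 0.0000], ω = ẑ
J2: z=[0.9994, 0.0349, 0.0000] o=[0.0049, -0.1399, 0.0000] → [0.0127, -0.3627, 0.4637, 0.9994, 0.0349, 0.0000]
J3: z=[0.9994, 0.0349, 0.0000] o=[-0.0012, 0.0332, -0.1000] → [0.0162, -0.4626, 0.2905, 0.9994, 0.0349, 0.0000]
J4: z=[0.0036, -0.1045, 0.9945] o=[-0.0088, 0.2518, -0.0770] → [-0.1107, -0.1907, -0.0196, 0.0036, -0.1045, 0.9945]
J5: z=[0.0036, -0.1045, 0.9945] o=[-0.1612, 0.0110, 0.3306] → [-0.3077, -0.0376, -0.0028, 0.0036, -0.1045, 0.9945]
q̇ = J⁺·V = [0.9550, -0.1670, -0.8950, 0.0740, -0.3470]

0.9550 -0.1670 -0.8950 0.0740 -0.3470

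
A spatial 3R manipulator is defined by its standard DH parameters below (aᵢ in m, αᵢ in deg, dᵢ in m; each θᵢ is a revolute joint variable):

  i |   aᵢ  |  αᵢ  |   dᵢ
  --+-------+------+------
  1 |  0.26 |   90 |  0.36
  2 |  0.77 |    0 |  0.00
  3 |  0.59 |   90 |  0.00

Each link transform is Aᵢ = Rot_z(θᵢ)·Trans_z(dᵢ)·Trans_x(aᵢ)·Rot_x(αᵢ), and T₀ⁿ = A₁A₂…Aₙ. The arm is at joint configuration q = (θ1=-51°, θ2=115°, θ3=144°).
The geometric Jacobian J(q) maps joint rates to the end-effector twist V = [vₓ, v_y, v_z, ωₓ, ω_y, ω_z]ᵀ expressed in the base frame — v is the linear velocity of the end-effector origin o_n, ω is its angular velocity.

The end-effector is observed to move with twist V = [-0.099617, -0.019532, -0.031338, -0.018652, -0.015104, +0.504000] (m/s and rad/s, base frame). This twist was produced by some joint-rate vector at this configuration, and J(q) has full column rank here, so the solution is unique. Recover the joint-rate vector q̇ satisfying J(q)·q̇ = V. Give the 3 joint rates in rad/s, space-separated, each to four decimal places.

0.5040 0.0880 -0.0640

o_n = [-0.1120, 0.1383, 0.4787]
J₁: ẑ×o_n = [-0.1383, -0.1120, 0.0000], ω = ẑ
J2: z=[-0.7771, -0.6293, 0.0000] o=[0.1636, -0.2021, 0.3600] → [-0.0747, 0.0922, -0.4380, -0.7771, -0.6293, 0.0000]
J3: z=[-0.7771, -0.6293, 0.0000] o=[-0.0412, 0.0508, 1.0579] → [0.3645, -0.4501, -0.1126, -0.7771, -0.6293, 0.0000]
q̇ = J⁺·V = [0.5040, 0.0880, -0.0640]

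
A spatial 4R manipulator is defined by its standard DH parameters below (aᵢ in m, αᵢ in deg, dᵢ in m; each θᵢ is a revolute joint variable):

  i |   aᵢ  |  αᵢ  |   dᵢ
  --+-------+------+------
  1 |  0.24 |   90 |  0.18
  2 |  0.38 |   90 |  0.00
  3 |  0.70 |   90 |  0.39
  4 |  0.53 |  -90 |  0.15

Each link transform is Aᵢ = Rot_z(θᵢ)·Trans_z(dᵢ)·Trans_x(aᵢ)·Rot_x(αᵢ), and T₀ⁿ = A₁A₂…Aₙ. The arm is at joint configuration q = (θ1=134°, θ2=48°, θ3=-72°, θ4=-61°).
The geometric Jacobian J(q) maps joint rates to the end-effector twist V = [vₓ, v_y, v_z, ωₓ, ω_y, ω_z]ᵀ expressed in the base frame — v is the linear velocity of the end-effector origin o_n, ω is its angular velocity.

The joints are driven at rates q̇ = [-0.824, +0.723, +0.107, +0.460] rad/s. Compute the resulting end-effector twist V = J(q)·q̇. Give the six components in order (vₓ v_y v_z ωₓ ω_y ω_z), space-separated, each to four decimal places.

-0.2758 0.6602 0.2643 0.5659 0.2501 -1.2207

o_n = [-1.0645, -0.2745, 0.6254]
J₁: ẑ×o_n = [0.2745, -1.0645, 0.0000], ω = ẑ
J2: z=[0.7193, 0.6947, 0.0000] o=[-0.1667, 0.1726, 0.1800] → [0.3094, -0.3204, 0.3020, 0.7193, 0.6947, 0.0000]
J3: z=[-0.5162, 0.5346, -0.6691] o=[-0.3433, 0.3555, 0.4624] → [-0.3345, 0.5667, 0.7108, -0.5162, 0.5346, -0.6691]
J4: z=[0.2198, -0.6724, -0.7068] o=[-1.1241, 0.2057, 0.3622] → [-0.5164, -0.0999, -0.0655, 0.2198, -0.6724, -0.7068]
V = J·q̇ = [-0.2758, 0.6602, 0.2643, 0.5659, 0.2501, -1.2207]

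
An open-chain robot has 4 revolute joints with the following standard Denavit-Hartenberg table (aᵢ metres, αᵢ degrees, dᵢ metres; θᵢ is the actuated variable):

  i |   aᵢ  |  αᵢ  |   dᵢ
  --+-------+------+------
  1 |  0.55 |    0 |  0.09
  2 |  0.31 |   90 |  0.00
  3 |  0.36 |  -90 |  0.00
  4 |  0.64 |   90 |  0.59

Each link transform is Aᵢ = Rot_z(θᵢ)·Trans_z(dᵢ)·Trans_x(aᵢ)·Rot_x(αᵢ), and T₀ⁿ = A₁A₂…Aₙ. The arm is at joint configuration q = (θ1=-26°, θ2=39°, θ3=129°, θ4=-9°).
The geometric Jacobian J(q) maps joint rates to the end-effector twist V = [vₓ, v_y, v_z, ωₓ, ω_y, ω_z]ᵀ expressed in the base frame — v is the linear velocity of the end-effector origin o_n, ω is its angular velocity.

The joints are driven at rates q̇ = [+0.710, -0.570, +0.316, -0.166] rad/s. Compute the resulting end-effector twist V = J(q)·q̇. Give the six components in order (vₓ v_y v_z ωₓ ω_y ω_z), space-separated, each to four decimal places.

o_n = [-0.2362, -0.5125, 0.4897]
J₁: ẑ×o_n = [0.5125, -0.2362, 0.0000], ω = ẑ
J2: z=[0.0000, 0.0000, 1.0000] o=[0.4943, -0.2411, 0.0900] → [0.2714, -0.7305, 0.0000, 0.0000, 0.0000, 1.0000]
J3: z=[0.2250, -0.9744, 0.0000] o=[0.7964, -0.1714, 0.0900] → [-0.3895, -0.0899, -1.0829, 0.2250, -0.9744, 0.0000]
J4: z=[-0.7572, -0.1748, -0.6293] o=[0.5756, -0.2223, 0.3698] → [-0.2036, 0.6017, 0.0778, -0.7572, -0.1748, -0.6293]
V = J·q̇ = [0.1199, 0.1204, -0.3551, 0.1968, -0.2789, 0.2445]

0.1199 0.1204 -0.3551 0.1968 -0.2789 0.2445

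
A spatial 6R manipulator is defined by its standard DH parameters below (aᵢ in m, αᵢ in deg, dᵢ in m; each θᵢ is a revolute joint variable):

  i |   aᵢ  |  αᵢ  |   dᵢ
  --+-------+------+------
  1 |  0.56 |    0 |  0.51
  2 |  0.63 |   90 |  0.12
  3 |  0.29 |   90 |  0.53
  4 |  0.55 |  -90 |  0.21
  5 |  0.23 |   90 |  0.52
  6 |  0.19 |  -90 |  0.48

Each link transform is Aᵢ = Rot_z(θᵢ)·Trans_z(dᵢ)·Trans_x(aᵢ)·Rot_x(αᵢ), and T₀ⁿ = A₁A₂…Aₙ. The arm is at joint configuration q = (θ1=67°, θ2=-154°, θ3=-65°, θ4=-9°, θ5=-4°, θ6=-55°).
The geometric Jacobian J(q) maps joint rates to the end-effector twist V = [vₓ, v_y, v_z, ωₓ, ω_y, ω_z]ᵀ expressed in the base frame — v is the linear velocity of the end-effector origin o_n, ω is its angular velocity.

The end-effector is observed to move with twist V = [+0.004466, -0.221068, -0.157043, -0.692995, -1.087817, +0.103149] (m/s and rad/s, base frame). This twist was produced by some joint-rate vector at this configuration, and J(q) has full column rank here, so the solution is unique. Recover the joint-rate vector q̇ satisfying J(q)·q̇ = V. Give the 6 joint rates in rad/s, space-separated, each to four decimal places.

0.6090 -0.8430 0.2130 -0.3410 0.5510 -0.7550

o_n = [-0.5108, -0.0111, -0.7507]
J₁: ẑ×o_n = [0.0111, -0.5108, 0.0000], ω = ẑ
J2: z=[0.0000, 0.0000, 1.0000] o=[0.2188, 0.5155, 0.5100] → [0.5266, -0.7296, 0.0000, 0.0000, 0.0000, 1.0000]
J3: z=[-0.9986, -0.0523, 0.0000] o=[0.2518, -0.1137, 0.6300] → [0.0723, -1.3788, -0.1423, -0.9986, -0.0523, 0.0000]
J4: z=[-0.0474, 0.9051, -0.4226] o=[-0.2711, -0.2638, 0.3672] → [-0.9049, 0.0483, 0.2050, -0.0474, 0.9051, -0.4226]
J5: z=[-0.9829, -0.1177, -0.1418] o=[-0.1831, -0.2985, -0.2139] → [0.1039, -0.4811, -0.3210, -0.9829, -0.1177, -0.1418]
J6: z=[-0.0597, 0.9314, -0.3591] o=[-0.6541, -0.4389, -0.4998] → [-0.0800, -0.0665, -0.1590, -0.0597, 0.9314, -0.3591]
q̇ = J⁺·V = [0.6090, -0.8430, 0.2130, -0.3410, 0.5510, -0.7550]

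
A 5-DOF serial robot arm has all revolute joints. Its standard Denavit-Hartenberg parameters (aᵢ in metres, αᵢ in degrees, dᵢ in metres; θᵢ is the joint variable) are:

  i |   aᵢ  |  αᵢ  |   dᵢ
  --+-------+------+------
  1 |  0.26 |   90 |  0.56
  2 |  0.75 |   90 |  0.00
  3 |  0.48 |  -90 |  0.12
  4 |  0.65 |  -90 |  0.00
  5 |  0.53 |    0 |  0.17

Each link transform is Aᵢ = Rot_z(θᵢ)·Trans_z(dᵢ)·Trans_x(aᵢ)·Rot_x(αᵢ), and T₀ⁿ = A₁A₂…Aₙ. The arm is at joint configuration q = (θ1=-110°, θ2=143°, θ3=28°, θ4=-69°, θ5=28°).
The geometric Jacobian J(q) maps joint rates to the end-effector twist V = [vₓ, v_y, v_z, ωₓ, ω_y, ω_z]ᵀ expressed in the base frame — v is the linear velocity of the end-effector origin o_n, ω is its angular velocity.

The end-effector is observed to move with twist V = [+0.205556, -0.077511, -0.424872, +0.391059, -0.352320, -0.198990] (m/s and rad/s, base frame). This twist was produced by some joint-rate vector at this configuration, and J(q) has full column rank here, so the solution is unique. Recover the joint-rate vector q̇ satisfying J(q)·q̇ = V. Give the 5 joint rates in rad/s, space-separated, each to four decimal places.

o_n = [-0.0806, 0.5630, 2.5147]
J₁: ẑ×o_n = [-0.5630, -0.0806, 0.0000], ω = ẑ
J2: z=[-0.9397, 0.3420, 0.0000] o=[-0.0889, -0.2443, 0.5600] → [0.6685, 1.8368, -0.7615, -0.9397, 0.3420, 0.0000]
J3: z=[-0.2058, -0.5655, 0.7986] o=[0.1159, 0.3185, 1.0114] → [-1.0454, 0.1525, -0.1614, -0.2058, -0.5655, 0.7986]
J4: z=[-0.9579, -0.0503, -0.2825] o=[-0.0048, 0.6458, 1.3623] → [-0.0814, 1.1253, 0.0755, -0.9579, -0.0503, -0.2825]
J5: z=[-0.1129, 0.9712, 0.2099] o=[-0.1762, 0.4944, 1.9707] → [0.5139, 0.0815, -0.1007, -0.1129, 0.9712, 0.2099]
q̇ = J⁺·V = [-0.5930, 0.4630, 0.2890, -0.8770, -0.4030]

-0.5930 0.4630 0.2890 -0.8770 -0.4030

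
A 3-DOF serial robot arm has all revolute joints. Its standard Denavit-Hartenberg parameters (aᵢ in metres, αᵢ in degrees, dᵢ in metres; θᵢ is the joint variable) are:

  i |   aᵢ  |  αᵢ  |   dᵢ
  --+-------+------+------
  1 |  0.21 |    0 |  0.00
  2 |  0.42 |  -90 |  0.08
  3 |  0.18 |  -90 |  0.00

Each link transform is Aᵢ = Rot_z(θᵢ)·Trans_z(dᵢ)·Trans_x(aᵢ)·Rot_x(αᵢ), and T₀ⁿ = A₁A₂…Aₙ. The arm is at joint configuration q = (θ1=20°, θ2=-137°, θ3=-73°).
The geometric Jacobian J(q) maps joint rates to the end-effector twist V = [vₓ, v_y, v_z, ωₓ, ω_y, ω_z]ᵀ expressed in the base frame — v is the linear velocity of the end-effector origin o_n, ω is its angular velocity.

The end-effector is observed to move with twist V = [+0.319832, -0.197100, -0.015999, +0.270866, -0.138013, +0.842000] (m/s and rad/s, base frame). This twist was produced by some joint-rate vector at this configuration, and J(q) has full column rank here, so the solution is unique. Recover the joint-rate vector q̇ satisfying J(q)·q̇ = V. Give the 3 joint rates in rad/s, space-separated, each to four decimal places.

0.1530 0.6890 0.3040

o_n = [-0.0172, -0.3493, 0.2521]
J₁: ẑ×o_n = [0.3493, -0.0172, 0.0000], ω = ẑ
J2: z=[0.0000, 0.0000, 1.0000] o=[0.1973, 0.0718, 0.0000] → [0.4211, -0.2146, 0.0000, 0.0000, 0.0000, 1.0000]
J3: z=[0.8910, -0.4540, 0.0000] o=[0.0067, -0.3024, 0.0800] → [-0.0781, -0.1534, -0.0526, 0.8910, -0.4540, 0.0000]
q̇ = J⁺·V = [0.1530, 0.6890, 0.3040]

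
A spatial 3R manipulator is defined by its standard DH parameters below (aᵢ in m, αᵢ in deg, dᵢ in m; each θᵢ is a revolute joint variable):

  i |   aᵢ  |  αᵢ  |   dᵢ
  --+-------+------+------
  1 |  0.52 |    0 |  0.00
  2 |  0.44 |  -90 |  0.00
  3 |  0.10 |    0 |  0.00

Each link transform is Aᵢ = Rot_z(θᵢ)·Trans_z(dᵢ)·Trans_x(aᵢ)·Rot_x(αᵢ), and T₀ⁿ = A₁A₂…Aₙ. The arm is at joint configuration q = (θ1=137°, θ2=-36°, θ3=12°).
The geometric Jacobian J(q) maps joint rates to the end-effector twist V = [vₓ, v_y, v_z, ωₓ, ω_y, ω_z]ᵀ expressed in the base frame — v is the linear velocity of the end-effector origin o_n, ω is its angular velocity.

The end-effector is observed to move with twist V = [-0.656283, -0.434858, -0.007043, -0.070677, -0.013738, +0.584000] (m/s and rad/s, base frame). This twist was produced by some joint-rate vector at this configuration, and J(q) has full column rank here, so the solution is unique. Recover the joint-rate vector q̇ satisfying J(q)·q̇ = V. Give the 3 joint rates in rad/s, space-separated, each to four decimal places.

o_n = [-0.4829, 0.8826, -0.0208]
J₁: ẑ×o_n = [-0.8826, -0.4829, 0.0000], ω = ẑ
J2: z=[0.0000, 0.0000, 1.0000] o=[-0.3803, 0.3546, 0.0000] → [-0.5279, -0.1026, 0.0000, 0.0000, 0.0000, 1.0000]
J3: z=[-0.9816, -0.1908, 0.0000] o=[-0.4643, 0.7866, 0.0000] → [0.0040, -0.0204, -0.0978, -0.9816, -0.1908, 0.0000]
q̇ = J⁺·V = [0.9820, -0.3980, 0.0720]

0.9820 -0.3980 0.0720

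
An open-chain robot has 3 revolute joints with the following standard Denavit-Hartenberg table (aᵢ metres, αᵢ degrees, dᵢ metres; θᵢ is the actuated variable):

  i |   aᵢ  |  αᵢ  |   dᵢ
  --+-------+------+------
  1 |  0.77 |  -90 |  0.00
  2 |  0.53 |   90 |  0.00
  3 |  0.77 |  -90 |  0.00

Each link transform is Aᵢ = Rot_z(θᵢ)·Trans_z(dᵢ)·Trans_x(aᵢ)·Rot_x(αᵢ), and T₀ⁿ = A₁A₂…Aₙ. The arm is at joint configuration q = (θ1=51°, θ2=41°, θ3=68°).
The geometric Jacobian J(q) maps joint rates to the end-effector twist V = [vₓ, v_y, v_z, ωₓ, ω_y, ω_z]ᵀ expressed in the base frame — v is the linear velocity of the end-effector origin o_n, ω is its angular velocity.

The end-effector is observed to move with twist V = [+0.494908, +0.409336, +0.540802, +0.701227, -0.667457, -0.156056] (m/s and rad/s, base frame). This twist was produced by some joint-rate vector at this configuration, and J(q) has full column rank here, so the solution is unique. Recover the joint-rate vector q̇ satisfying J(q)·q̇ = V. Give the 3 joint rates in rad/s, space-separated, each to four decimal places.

-0.0670 -0.9650 -0.1180

o_n = [0.3185, 1.5277, -0.5369]
J₁: ẑ×o_n = [-1.5277, 0.3185, 0.0000], ω = ẑ
J2: z=[-0.7771, 0.6293, 0.0000] o=[0.4846, 0.5984, 0.0000] → [-0.3379, -0.4173, -0.6177, -0.7771, 0.6293, 0.0000]
J3: z=[0.4129, 0.5099, 0.7547] o=[0.7363, 0.9093, -0.3477] → [-0.5633, -0.2372, 0.4684, 0.4129, 0.5099, 0.7547]
q̇ = J⁺·V = [-0.0670, -0.9650, -0.1180]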